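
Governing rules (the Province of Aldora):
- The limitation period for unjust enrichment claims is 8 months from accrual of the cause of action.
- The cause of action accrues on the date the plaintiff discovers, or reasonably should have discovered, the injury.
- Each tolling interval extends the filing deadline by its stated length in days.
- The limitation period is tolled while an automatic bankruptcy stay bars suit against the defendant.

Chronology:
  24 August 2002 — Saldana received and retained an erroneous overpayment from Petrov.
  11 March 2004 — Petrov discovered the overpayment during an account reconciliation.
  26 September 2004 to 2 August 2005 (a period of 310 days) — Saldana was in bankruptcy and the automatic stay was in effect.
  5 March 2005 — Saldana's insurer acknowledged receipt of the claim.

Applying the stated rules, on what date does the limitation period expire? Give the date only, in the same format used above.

17 September 2005

Accrual is tied to discovery, so the period began on 11 March 2004 rather than on 24 August 2002 when the act occurred.
The untolled deadline — 8 months after 11 March 2004 — is 11 November 2004.
The period was tolled for 310 days by the automatic bankruptcy stay (26 September 2004 to 2 August 2005), pushing the deadline to 17 September 2005.
Nothing else in the chronology tolls or restarts the period.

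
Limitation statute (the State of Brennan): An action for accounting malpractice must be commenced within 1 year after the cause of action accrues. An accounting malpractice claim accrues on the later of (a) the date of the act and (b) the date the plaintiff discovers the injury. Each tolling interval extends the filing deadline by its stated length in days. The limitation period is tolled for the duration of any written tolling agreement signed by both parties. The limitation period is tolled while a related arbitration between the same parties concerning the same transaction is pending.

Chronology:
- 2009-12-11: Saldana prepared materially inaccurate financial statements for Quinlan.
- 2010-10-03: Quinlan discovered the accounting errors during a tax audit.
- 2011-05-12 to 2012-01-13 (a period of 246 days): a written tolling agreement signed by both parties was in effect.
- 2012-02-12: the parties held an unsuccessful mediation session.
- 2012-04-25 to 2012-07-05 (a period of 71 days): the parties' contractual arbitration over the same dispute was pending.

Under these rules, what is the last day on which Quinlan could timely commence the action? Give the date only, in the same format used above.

2012-08-15

The claim accrued on 2010-10-03 — the later of the 2009-12-11 act and the 2010-10-03 discovery.
The untolled deadline — 1 year after 2010-10-03 — is 2011-10-03.
The period was tolled for 246 days by the written tolling agreement (2011-05-12 to 2012-01-13), pushing the deadline to 2012-06-05.
The pending related arbitration from 2012-04-25 to 2012-07-05 tolled the period for 71 days, extending the deadline to 2012-08-15.
None of the other events listed affects the running of the period under the stated rules.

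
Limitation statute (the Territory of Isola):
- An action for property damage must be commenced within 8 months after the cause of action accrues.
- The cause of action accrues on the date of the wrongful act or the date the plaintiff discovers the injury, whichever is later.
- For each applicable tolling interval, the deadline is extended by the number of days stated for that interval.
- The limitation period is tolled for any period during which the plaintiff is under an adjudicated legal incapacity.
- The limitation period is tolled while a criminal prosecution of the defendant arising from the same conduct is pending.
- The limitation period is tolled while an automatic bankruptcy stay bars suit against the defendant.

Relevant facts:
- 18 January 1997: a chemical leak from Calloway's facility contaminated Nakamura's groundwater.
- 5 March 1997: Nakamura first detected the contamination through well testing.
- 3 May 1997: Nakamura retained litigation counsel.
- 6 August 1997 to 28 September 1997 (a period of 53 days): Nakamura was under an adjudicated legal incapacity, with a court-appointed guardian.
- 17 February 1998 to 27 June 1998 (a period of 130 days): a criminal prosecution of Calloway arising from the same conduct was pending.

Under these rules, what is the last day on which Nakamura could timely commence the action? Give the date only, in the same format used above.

28 December 1997

Taking the later of the act (18 January 1997) and discovery (5 March 1997), the claim accrued on 5 March 1997.
The untolled deadline — 8 months after 5 March 1997 — is 5 November 1997.
The period was tolled for 53 days by the plaintiff's legal incapacity (6 August 1997 to 28 September 1997), pushing the deadline to 28 December 1997.
The pending criminal prosecution starting 17 February 1998 came too late — the period had run on 28 December 1997 — and so does not extend the deadline.
None of the other events listed affects the running of the period under the stated rules.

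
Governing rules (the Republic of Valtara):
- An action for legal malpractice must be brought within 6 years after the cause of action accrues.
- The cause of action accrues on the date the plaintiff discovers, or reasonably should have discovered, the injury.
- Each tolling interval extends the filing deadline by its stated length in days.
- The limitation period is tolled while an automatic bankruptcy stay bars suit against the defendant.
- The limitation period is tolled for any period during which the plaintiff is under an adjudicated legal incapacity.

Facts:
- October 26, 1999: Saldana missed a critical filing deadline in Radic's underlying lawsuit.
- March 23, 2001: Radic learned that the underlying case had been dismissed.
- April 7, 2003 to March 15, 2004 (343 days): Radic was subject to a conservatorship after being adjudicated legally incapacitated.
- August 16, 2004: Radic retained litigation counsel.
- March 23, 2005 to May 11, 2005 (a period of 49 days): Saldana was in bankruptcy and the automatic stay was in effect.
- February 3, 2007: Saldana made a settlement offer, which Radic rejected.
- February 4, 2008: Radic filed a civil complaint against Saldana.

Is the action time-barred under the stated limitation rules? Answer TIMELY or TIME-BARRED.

The claim did not accrue until Radic discovered the injury on March 23, 2001; the October 26, 1999 act date does not start the clock under the stated rule.
The untolled deadline — 6 years after March 23, 2001 — is March 23, 2007.
The plaintiff's legal incapacity from April 7, 2003 to March 15, 2004 tolled the period for 343 days, extending the deadline to February 29, 2008.
The automatic bankruptcy stay from March 23, 2005 to May 11, 2005 tolled the period for 49 days, extending the deadline to April 18, 2008.
The other events in the timeline have no effect on the limitation period under the stated rules.
Radic filed on February 4, 2008, before the April 18, 2008 deadline, so the action is timely.

TIMELY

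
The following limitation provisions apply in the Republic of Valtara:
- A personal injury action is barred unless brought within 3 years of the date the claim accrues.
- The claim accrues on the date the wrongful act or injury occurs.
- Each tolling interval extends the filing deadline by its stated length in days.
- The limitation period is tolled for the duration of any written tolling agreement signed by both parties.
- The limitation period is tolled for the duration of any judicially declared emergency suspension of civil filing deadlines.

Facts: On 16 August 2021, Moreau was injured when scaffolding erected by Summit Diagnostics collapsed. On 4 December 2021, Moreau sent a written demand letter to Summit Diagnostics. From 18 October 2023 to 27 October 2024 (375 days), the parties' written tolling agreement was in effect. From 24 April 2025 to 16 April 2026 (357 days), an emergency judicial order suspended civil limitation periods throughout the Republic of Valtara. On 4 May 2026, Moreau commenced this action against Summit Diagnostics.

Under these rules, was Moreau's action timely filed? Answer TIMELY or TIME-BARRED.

The claim accrued on 16 August 2021, the date of the act.
Adding the 3 years base period to 16 August 2021 gives a deadline of 16 August 2024, before any tolling.
The period was tolled for 375 days by the written tolling agreement (18 October 2023 to 27 October 2024), pushing the deadline to 26 August 2025.
The emergency suspension of filing deadlines from 24 April 2025 to 16 April 2026 tolled the period for 357 days, extending the deadline to 18 August 2026.
None of the other events listed affects the running of the period under the stated rules.
The 4 May 2026 filing precedes the 18 August 2026 deadline; the claim is timely.

TIMELY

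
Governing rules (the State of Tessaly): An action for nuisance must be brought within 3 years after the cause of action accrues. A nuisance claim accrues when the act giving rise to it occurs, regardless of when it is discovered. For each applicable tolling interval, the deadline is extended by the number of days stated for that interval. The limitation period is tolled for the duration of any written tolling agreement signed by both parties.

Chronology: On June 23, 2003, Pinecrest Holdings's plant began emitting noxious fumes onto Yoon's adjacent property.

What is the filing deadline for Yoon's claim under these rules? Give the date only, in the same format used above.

The claim accrued on June 23, 2003, when the wrongful act occurred.
Adding the 3 years base period to June 23, 2003 gives a deadline of June 23, 2006, before any tolling.

June 23, 2006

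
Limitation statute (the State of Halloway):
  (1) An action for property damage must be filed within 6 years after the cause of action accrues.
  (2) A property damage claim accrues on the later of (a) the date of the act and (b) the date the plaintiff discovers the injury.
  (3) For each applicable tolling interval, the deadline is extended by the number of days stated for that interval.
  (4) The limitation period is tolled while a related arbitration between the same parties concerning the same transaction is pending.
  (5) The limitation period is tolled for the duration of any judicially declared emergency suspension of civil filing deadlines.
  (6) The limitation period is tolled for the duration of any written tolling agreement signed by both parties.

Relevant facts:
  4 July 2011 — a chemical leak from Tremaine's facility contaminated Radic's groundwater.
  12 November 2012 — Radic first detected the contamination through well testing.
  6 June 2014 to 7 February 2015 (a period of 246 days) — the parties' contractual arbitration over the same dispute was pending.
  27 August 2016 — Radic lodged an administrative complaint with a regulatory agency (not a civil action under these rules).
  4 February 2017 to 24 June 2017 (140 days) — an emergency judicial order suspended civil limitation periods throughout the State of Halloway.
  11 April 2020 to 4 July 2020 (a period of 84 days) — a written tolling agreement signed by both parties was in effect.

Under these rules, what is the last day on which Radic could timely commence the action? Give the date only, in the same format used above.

The claim accrued on 12 November 2012 — the later of the 4 July 2011 act and the 12 November 2012 discovery.
6 years from 12 November 2012 is 12 November 2018.
Because the pending related arbitration ran from 6 June 2014 to 7 February 2015, the deadline is extended by 246 days to 16 July 2019.
The period was tolled for 140 days by the emergency suspension of filing deadlines (4 February 2017 to 24 June 2017), pushing the deadline to 3 December 2019.
By the time the written tolling agreement began on 11 April 2020, the limitation period had already expired on 3 December 2019; that interval cannot revive it.
The other events in the timeline have no effect on the limitation period under the stated rules.

3 December 2019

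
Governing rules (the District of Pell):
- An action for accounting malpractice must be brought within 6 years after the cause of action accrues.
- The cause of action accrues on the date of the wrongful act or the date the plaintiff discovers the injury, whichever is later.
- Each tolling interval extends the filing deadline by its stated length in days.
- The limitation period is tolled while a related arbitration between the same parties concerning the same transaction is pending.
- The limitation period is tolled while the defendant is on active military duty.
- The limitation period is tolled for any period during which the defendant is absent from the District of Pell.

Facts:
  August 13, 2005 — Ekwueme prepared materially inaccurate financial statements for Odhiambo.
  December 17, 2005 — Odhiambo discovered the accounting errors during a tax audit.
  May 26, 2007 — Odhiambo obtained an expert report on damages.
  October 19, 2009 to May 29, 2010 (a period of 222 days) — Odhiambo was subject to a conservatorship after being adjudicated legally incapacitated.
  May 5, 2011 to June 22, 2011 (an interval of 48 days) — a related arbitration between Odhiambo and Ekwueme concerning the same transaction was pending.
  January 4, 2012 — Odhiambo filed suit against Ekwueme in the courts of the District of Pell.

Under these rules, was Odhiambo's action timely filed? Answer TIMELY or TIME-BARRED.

Taking the later of the act (August 13, 2005) and discovery (December 17, 2005), the claim accrued on December 17, 2005.
6 years from December 17, 2005 is December 17, 2011.
Because the pending related arbitration ran from May 5, 2011 to June 22, 2011, the deadline is extended by 48 days to February 3, 2012.
No stated provision tolls the period for the plaintiff's incapacity, so the interval from October 19, 2009 to May 29, 2010 has no effect on the deadline.
Nothing else in the chronology tolls or restarts the period.
The January 4, 2012 filing precedes the February 3, 2012 deadline; the claim is timely.

TIMELY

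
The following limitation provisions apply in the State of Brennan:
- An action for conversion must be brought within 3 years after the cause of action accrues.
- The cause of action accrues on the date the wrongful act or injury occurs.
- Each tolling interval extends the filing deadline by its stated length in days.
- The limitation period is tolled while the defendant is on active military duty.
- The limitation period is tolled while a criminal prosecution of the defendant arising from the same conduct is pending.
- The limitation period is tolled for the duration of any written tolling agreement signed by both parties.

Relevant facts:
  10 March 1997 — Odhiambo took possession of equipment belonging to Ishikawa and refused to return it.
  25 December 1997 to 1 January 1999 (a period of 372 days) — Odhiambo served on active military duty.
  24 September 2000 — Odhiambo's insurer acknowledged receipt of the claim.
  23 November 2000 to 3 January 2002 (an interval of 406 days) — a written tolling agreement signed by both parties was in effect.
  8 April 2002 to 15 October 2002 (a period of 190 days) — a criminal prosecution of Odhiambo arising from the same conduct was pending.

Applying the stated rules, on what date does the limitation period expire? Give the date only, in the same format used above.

The cause of action accrued on 10 March 1997, the date of the act.
Adding the 3 years base period to 10 March 1997 gives a deadline of 10 March 2000, before any tolling.
The period was tolled for 372 days by the defendant's active military service (25 December 1997 to 1 January 1999), pushing the deadline to 17 March 2001.
The period was tolled for 406 days by the written tolling agreement (23 November 2000 to 3 January 2002), pushing the deadline to 27 April 2002.
The pending criminal prosecution from 8 April 2002 to 15 October 2002 tolled the period for 190 days, extending the deadline to 3 November 2002.
The other events in the timeline have no effect on the limitation period under the stated rules.

3 November 2002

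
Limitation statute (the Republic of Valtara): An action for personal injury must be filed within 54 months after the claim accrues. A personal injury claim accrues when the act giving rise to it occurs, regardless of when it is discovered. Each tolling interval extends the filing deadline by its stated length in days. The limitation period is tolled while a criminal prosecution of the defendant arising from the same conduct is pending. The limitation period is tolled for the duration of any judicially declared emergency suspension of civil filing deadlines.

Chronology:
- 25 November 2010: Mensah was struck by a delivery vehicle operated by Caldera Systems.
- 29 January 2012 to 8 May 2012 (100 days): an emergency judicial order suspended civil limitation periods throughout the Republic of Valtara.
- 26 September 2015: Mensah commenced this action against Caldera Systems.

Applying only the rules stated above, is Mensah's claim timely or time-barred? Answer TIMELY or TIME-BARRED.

TIME-BARRED

The limitation period began to run on 25 November 2010.
The untolled deadline — 54 months after 25 November 2010 — is 25 May 2015.
The period was tolled for 100 days by the emergency suspension of filing deadlines (29 January 2012 to 8 May 2012), pushing the deadline to 2 September 2015.
Mensah filed on 26 September 2015, after the 2 September 2015 deadline, so the action is time-barred.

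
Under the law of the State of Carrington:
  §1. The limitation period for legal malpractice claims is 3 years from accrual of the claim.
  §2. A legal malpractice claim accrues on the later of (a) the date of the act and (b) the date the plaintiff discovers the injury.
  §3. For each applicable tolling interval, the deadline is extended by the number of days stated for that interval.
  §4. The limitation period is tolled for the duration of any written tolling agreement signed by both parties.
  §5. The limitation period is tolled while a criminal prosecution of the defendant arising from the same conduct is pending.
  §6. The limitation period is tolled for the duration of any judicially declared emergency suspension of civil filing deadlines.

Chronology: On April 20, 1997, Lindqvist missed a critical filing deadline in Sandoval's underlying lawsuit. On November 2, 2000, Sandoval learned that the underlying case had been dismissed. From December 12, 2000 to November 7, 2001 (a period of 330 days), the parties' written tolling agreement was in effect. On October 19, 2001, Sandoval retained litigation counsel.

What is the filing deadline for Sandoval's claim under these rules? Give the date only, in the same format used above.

Because discovery on November 2, 2000 post-dates the April 20, 1997 act, accrual under the later-of rule falls on November 2, 2000.
Adding the 3 years base period to November 2, 2000 gives a deadline of November 2, 2003, before any tolling.
Because the written tolling agreement ran from December 12, 2000 to November 7, 2001, the deadline is extended by 330 days to September 27, 2004.
The other events in the timeline have no effect on the limitation period under the stated rules.

September 27, 2004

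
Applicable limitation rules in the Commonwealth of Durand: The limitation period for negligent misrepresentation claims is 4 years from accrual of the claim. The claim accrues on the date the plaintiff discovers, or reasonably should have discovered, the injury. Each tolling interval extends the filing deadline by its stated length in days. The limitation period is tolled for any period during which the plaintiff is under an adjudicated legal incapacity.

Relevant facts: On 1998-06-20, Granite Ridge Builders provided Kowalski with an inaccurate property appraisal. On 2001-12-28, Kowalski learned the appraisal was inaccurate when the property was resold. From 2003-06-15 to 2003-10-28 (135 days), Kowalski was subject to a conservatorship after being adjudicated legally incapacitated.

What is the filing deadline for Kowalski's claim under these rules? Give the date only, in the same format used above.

Under the discovery rule, the claim accrued on 2001-12-28, when Kowalski discovered the injury — not on the 1998-06-20 date of the underlying act.
The untolled deadline — 4 years after 2001-12-28 — is 2005-12-28.
Because the plaintiff's legal incapacity ran from 2003-06-15 to 2003-10-28, the deadline is extended by 135 days to 2006-05-12.

2006-05-12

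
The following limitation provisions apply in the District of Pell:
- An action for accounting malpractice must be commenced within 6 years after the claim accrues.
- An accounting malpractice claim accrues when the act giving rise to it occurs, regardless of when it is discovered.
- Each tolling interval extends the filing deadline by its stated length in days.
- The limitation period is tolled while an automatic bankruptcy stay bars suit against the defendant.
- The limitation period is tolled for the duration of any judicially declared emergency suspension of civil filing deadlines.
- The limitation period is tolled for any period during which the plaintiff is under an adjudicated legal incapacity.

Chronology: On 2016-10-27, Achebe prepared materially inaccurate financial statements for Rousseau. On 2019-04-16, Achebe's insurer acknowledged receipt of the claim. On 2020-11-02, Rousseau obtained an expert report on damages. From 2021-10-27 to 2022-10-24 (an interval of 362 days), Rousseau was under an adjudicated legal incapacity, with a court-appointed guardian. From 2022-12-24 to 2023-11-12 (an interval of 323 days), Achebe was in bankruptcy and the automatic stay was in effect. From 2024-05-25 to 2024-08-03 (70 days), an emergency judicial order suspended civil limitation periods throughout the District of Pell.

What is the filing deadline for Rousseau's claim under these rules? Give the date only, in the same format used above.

The limitation period began to run on 2016-10-27.
Adding the 6 years base period to 2016-10-27 gives a deadline of 2022-10-27, before any tolling.
Because the plaintiff's legal incapacity ran from 2021-10-27 to 2022-10-24, the deadline is extended by 362 days to 2023-10-24.
Because the automatic bankruptcy stay ran from 2022-12-24 to 2023-11-12, the deadline is extended by 323 days to 2024-09-11.
The period was tolled for 70 days by the emergency suspension of filing deadlines (2024-05-25 to 2024-08-03), pushing the deadline to 2024-11-20.
The other events in the timeline have no effect on the limitation period under the stated rules.

2024-11-20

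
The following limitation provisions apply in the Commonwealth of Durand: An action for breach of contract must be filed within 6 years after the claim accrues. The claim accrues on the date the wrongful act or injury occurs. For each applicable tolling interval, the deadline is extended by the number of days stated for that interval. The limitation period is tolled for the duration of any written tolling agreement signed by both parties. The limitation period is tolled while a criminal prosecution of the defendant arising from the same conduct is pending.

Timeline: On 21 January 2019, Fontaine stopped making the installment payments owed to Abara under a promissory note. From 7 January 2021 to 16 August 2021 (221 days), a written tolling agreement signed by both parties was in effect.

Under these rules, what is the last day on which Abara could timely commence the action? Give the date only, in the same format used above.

The claim accrued on 21 January 2019, the date of the act.
6 years from 21 January 2019 is 21 January 2025.
Because the written tolling agreement ran from 7 January 2021 to 16 August 2021, the deadline is extended by 221 days to 30 August 2025.

30 August 2025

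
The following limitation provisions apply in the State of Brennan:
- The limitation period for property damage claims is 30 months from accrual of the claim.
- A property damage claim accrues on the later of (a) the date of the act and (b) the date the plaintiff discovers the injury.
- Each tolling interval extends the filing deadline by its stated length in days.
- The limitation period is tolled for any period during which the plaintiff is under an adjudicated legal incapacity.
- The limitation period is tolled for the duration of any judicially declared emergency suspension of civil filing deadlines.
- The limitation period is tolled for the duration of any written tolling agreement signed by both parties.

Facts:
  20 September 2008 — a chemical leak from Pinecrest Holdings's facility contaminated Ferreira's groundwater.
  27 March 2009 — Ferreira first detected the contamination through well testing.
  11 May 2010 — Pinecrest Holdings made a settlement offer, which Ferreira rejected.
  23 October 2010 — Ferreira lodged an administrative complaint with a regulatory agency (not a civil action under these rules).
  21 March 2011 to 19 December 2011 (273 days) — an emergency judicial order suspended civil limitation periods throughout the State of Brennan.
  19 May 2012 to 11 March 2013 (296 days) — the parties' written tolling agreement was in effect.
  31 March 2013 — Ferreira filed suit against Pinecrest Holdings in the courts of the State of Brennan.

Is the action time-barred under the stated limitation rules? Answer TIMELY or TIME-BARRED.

Because discovery on 27 March 2009 post-dates the 20 September 2008 act, accrual under the later-of rule falls on 27 March 2009.
The untolled deadline — 30 months after 27 March 2009 — is 27 September 2011.
The emergency suspension of filing deadlines from 21 March 2011 to 19 December 2011 tolled the period for 273 days, extending the deadline to 26 June 2012.
The written tolling agreement from 19 May 2012 to 11 March 2013 tolled the period for 296 days, extending the deadline to 18 April 2013.
None of the other events listed affects the running of the period under the stated rules.
The 31 March 2013 filing precedes the 18 April 2013 deadline; the claim is timely.

TIMELY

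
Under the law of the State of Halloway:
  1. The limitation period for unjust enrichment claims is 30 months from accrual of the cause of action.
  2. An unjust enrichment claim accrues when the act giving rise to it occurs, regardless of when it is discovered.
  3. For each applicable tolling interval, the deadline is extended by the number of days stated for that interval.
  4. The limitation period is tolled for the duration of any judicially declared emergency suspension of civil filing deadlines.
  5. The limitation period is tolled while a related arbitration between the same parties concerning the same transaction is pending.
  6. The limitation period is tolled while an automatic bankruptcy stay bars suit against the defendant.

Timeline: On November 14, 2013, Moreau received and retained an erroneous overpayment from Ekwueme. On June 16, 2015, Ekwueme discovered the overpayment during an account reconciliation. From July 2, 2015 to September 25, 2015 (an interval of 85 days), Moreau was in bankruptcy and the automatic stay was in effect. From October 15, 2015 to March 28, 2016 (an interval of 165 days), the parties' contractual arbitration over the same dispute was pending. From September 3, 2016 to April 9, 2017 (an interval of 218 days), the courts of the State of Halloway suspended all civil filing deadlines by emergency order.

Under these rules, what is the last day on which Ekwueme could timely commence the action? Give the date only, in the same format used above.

Accrual is governed by the date of the act, so the period began to run on November 14, 2013; the later discovery on June 16, 2015 is irrelevant under the stated rule.
Adding the 30 months base period to November 14, 2013 gives a deadline of May 14, 2016, before any tolling.
The automatic bankruptcy stay from July 2, 2015 to September 25, 2015 tolled the period for 85 days, extending the deadline to August 7, 2016.
The period was tolled for 165 days by the pending related arbitration (October 15, 2015 to March 28, 2016), pushing the deadline to January 19, 2017.
The emergency suspension of filing deadlines from September 3, 2016 to April 9, 2017 tolled the period for 218 days, extending the deadline to August 25, 2017.

August 25, 2017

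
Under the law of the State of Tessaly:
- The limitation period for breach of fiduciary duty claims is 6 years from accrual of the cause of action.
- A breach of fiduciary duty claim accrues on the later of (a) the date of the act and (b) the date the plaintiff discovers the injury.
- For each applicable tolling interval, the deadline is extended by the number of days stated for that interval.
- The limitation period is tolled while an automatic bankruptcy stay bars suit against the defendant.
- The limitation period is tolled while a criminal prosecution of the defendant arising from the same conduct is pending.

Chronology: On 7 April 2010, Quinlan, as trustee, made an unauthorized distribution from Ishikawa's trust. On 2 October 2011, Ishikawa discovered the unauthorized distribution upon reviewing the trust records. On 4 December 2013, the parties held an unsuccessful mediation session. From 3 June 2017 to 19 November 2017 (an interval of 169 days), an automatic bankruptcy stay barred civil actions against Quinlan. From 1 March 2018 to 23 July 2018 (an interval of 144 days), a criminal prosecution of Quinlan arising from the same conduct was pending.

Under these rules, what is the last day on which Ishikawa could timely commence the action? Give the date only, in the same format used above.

11 August 2018

The claim accrued on 2 October 2011 — the later of the 7 April 2010 act and the 2 October 2011 discovery.
6 years from 2 October 2011 is 2 October 2017.
Because the automatic bankruptcy stay ran from 3 June 2017 to 19 November 2017, the deadline is extended by 169 days to 20 March 2018.
The period was tolled for 144 days by the pending criminal prosecution (1 March 2018 to 23 July 2018), pushing the deadline to 11 August 2018.
None of the other events listed affects the running of the period under the stated rules.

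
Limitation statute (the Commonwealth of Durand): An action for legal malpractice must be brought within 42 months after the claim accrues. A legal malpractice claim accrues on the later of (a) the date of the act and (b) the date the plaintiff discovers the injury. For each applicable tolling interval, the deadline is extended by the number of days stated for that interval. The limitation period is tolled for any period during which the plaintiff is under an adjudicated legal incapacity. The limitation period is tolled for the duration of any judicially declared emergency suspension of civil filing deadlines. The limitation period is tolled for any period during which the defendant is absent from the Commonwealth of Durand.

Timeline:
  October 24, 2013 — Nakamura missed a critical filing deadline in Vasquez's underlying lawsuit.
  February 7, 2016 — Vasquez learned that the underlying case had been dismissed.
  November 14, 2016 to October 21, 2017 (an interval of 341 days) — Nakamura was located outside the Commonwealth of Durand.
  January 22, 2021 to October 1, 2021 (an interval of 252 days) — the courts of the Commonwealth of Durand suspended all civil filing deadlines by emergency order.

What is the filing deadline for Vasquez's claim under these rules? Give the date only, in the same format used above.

Because discovery on February 7, 2016 post-dates the October 24, 2013 act, accrual under the later-of rule falls on February 7, 2016.
Adding the 42 months base period to February 7, 2016 gives a deadline of August 7, 2019, before any tolling.
The defendant's absence from the jurisdiction from November 14, 2016 to October 21, 2017 tolled the period for 341 days, extending the deadline to July 13, 2020.
The emergency suspension of filing deadlines starting January 22, 2021 came too late — the period had run on July 13, 2020 — and so does not extend the deadline.

July 13, 2020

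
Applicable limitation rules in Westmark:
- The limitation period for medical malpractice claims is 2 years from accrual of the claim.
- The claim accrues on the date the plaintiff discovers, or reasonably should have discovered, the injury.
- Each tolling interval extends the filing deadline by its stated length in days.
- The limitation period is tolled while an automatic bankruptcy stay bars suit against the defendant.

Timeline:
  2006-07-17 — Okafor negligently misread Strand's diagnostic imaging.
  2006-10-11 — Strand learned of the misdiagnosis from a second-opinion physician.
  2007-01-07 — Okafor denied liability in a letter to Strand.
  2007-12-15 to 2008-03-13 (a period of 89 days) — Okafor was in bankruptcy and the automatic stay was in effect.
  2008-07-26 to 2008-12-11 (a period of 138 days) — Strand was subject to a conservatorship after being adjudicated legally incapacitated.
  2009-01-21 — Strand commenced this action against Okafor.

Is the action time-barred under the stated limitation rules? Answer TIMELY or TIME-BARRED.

The claim did not accrue until Strand discovered the injury on 2006-10-11; the 2006-07-17 act date does not start the clock under the stated rule.
Adding the 2 years base period to 2006-10-11 gives a deadline of 2008-10-11, before any tolling.
The automatic bankruptcy stay from 2007-12-15 to 2008-03-13 tolled the period for 89 days, extending the deadline to 2009-01-08.
The plaintiff's legal incapacity from 2008-07-26 to 2008-12-11 does not toll the period, because no stated rule makes the plaintiff's incapacity a tolling event.
Nothing else in the chronology tolls or restarts the period.
Strand filed on 2009-01-21, after the 2009-01-08 deadline, so the action is time-barred.

TIME-BARRED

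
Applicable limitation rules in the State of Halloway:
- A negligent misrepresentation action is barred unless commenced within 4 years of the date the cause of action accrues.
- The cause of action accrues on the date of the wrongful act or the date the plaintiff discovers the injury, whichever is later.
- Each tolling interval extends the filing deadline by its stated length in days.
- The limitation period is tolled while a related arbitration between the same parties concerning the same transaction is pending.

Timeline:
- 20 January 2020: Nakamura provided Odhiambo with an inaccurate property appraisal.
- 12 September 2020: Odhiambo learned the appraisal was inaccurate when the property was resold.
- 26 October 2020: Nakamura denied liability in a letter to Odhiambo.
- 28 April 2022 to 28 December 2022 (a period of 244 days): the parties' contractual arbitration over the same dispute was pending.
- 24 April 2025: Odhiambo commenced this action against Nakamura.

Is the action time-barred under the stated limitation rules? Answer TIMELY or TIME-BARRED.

The claim accrued on 12 September 2020 — the later of the 20 January 2020 act and the 12 September 2020 discovery.
4 years from 12 September 2020 is 12 September 2024.
The period was tolled for 244 days by the pending related arbitration (28 April 2022 to 28 December 2022), pushing the deadline to 14 May 2025.
Nothing else in the chronology tolls or restarts the period.
Filing on 24 April 2025 beat the 14 May 2025 deadline — the action is timely.

TIMELY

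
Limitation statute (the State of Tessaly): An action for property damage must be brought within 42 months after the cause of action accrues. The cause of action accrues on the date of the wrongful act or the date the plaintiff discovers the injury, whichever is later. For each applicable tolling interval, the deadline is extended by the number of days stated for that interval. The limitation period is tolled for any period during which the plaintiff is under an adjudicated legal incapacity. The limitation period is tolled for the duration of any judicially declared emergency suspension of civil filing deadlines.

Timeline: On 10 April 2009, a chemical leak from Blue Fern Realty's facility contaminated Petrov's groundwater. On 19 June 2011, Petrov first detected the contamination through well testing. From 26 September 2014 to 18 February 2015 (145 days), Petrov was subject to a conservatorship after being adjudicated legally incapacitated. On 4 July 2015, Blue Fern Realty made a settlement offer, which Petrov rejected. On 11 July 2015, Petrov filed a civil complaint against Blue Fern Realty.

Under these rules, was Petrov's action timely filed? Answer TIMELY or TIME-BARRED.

TIME-BARRED

The claim accrued on 19 June 2011 — the later of the 10 April 2009 act and the 19 June 2011 discovery.
The untolled deadline — 42 months after 19 June 2011 — is 19 December 2014.
The period was tolled for 145 days by the plaintiff's legal incapacity (26 September 2014 to 18 February 2015), pushing the deadline to 13 May 2015.
The other events in the timeline have no effect on the limitation period under the stated rules.
Petrov filed on 11 July 2015, after the 13 May 2015 deadline, so the action is time-barred.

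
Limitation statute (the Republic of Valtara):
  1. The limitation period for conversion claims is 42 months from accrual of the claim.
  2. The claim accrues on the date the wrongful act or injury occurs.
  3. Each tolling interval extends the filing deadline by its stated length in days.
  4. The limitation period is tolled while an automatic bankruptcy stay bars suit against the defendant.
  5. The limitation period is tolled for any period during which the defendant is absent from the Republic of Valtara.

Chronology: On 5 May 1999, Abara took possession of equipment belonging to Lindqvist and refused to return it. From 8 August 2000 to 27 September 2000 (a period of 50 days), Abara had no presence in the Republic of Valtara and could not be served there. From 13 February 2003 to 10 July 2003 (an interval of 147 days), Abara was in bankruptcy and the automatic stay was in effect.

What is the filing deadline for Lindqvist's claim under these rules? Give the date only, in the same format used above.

25 December 2002

The claim accrued on 5 May 1999, when the wrongful act occurred.
42 months from 5 May 1999 is 5 November 2002.
Because the defendant's absence from the jurisdiction ran from 8 August 2000 to 27 September 2000, the deadline is extended by 50 days to 25 December 2002.
The automatic bankruptcy stay starting 13 February 2003 came too late — the period had run on 25 December 2002 — and so does not extend the deadline.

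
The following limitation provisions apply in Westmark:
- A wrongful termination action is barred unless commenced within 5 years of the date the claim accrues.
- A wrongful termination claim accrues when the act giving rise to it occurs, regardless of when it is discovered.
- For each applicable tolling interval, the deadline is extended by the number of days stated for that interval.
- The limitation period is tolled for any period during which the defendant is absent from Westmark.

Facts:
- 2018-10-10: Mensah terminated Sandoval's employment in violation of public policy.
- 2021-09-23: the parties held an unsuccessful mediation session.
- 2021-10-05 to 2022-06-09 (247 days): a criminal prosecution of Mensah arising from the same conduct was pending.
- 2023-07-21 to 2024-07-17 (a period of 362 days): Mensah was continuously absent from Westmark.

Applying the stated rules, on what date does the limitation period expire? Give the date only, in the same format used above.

2024-10-06

The claim accrued on 2018-10-10, the date of the act.
5 years from 2018-10-10 is 2023-10-10.
Because the defendant's absence from the jurisdiction ran from 2023-07-21 to 2024-07-17, the deadline is extended by 362 days to 2024-10-06.
No stated provision tolls the period for a criminal prosecution, so the interval from 2021-10-05 to 2022-06-09 has no effect on the deadline.
Nothing else in the chronology tolls or restarts the period.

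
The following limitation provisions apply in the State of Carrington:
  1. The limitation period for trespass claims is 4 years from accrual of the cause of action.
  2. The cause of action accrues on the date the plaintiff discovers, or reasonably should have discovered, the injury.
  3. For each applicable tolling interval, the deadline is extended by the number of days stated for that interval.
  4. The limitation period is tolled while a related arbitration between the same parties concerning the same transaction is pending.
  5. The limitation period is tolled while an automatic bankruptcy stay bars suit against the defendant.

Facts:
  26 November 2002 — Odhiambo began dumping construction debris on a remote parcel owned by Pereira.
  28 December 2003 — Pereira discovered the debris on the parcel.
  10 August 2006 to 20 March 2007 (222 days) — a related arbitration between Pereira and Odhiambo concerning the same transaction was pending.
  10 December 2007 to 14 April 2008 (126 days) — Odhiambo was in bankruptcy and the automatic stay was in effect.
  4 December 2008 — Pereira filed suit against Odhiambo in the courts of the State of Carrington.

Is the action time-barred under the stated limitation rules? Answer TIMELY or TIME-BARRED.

Under the discovery rule, the claim accrued on 28 December 2003, when Pereira discovered the injury — not on the 26 November 2002 date of the underlying act.
The untolled deadline — 4 years after 28 December 2003 — is 28 December 2007.
The period was tolled for 222 days by the pending related arbitration (10 August 2006 to 20 March 2007), pushing the deadline to 6 August 2008.
The period was tolled for 126 days by the automatic bankruptcy stay (10 December 2007 to 14 April 2008), pushing the deadline to 10 December 2008.
The 4 December 2008 filing precedes the 10 December 2008 deadline; the claim is timely.

TIMELY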